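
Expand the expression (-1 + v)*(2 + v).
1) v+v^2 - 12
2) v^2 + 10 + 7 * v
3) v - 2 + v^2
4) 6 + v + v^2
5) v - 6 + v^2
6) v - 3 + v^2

Expanding (-1 + v)*(2 + v):
= v - 2 + v^2
3) v - 2 + v^2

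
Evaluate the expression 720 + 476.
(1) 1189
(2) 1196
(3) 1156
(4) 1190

720 + 476 = 1196
2) 1196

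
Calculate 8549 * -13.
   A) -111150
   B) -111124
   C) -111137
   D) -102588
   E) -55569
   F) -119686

8549 * -13 = -111137
C) -111137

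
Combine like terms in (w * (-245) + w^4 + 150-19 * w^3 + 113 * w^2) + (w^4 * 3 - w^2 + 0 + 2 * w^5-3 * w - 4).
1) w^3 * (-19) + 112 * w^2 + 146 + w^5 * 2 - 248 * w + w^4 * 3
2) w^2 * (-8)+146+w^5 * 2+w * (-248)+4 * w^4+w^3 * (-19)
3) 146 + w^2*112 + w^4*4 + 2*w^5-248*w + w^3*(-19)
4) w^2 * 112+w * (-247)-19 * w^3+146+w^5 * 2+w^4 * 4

Adding the polynomials and combining like terms:
(w*(-245) + w^4 + 150 - 19*w^3 + 113*w^2) + (w^4*3 - w^2 + 0 + 2*w^5 - 3*w - 4)
= 146 + w^2*112 + w^4*4 + 2*w^5-248*w + w^3*(-19)
3) 146 + w^2*112 + w^4*4 + 2*w^5-248*w + w^3*(-19)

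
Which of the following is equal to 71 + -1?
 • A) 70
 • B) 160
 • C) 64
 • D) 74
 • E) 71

71 + -1 = 70
A) 70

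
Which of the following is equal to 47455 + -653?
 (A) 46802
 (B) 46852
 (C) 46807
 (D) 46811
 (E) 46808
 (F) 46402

47455 + -653 = 46802
A) 46802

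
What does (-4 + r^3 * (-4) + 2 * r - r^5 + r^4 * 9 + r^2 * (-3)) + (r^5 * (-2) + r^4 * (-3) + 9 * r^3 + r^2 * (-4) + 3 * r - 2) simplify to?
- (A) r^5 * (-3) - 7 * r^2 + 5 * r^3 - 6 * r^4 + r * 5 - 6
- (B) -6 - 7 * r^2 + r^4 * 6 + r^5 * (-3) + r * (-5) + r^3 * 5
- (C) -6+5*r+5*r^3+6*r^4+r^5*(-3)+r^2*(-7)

Adding the polynomials and combining like terms:
(-4 + r^3*(-4) + 2*r - r^5 + r^4*9 + r^2*(-3)) + (r^5*(-2) + r^4*(-3) + 9*r^3 + r^2*(-4) + 3*r - 2)
= -6+5*r+5*r^3+6*r^4+r^5*(-3)+r^2*(-7)
C) -6+5*r+5*r^3+6*r^4+r^5*(-3)+r^2*(-7)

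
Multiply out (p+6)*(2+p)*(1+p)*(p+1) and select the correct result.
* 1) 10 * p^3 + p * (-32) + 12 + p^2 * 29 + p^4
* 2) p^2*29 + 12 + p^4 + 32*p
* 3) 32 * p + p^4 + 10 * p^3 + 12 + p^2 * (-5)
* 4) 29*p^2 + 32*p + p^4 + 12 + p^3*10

Expanding (p+6)*(2+p)*(1+p)*(p+1):
= 29*p^2 + 32*p + p^4 + 12 + p^3*10
4) 29*p^2 + 32*p + p^4 + 12 + p^3*10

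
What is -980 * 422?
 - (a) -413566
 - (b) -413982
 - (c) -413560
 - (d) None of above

-980 * 422 = -413560
c) -413560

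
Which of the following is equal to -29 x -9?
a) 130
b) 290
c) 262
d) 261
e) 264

-29 * -9 = 261
d) 261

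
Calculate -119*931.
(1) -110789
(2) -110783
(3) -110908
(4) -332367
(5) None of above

-119 * 931 = -110789
1) -110789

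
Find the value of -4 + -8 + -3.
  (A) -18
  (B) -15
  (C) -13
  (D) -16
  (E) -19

First: -4 + -8 = -12
Then: -12 + -3 = -15
B) -15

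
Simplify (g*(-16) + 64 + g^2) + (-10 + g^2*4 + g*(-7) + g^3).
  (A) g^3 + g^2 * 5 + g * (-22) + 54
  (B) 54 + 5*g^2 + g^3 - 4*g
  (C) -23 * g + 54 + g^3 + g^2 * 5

Adding the polynomials and combining like terms:
(g*(-16) + 64 + g^2) + (-10 + g^2*4 + g*(-7) + g^3)
= -23 * g + 54 + g^3 + g^2 * 5
C) -23 * g + 54 + g^3 + g^2 * 5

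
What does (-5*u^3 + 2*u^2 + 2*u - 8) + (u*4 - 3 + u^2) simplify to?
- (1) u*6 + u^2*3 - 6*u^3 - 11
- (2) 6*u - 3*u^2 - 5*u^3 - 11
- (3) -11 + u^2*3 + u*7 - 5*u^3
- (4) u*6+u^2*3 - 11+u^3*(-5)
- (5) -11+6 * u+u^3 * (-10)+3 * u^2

Adding the polynomials and combining like terms:
(-5*u^3 + 2*u^2 + 2*u - 8) + (u*4 - 3 + u^2)
= u*6+u^2*3 - 11+u^3*(-5)
4) u*6+u^2*3 - 11+u^3*(-5)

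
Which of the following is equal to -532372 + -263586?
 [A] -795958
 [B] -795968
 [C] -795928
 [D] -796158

-532372 + -263586 = -795958
A) -795958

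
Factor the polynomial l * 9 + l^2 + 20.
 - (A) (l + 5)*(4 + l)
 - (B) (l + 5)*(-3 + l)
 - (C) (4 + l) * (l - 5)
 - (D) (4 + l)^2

We need to factor l * 9 + l^2 + 20.
The factored form is (l + 5)*(4 + l).
A) (l + 5)*(4 + l)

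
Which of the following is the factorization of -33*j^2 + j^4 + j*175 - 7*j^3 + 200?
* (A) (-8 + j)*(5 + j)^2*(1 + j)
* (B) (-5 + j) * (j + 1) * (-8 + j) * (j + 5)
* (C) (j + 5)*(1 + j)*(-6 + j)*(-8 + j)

We need to factor -33*j^2 + j^4 + j*175 - 7*j^3 + 200.
The factored form is (-5 + j) * (j + 1) * (-8 + j) * (j + 5).
B) (-5 + j) * (j + 1) * (-8 + j) * (j + 5)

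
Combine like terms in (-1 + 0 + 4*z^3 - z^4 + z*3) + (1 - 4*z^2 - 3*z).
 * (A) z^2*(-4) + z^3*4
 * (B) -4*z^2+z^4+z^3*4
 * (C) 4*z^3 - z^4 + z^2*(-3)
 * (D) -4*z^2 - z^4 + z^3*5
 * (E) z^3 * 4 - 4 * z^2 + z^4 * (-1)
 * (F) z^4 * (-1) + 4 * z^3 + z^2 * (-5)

Adding the polynomials and combining like terms:
(-1 + 0 + 4*z^3 - z^4 + z*3) + (1 - 4*z^2 - 3*z)
= z^3 * 4 - 4 * z^2 + z^4 * (-1)
E) z^3 * 4 - 4 * z^2 + z^4 * (-1)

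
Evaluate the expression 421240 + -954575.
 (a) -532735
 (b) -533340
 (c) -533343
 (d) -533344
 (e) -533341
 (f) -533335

421240 + -954575 = -533335
f) -533335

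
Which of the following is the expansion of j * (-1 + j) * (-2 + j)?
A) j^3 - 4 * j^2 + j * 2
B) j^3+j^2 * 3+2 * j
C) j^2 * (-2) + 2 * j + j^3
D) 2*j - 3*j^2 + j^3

Expanding j * (-1 + j) * (-2 + j):
= 2*j - 3*j^2 + j^3
D) 2*j - 3*j^2 + j^3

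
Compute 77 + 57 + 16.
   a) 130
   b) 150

First: 77 + 57 = 134
Then: 134 + 16 = 150
b) 150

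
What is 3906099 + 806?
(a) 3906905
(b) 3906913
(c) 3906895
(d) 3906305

3906099 + 806 = 3906905
a) 3906905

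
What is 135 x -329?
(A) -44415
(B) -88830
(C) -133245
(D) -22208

135 * -329 = -44415
A) -44415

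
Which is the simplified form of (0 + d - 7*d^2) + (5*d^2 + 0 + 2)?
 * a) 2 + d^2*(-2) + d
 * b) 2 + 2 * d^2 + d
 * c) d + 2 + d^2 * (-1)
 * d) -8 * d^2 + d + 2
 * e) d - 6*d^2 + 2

Adding the polynomials and combining like terms:
(0 + d - 7*d^2) + (5*d^2 + 0 + 2)
= 2 + d^2*(-2) + d
a) 2 + d^2*(-2) + d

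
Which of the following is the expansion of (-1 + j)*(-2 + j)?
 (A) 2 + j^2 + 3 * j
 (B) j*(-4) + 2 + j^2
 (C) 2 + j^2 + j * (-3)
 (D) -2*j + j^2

Expanding (-1 + j)*(-2 + j):
= 2 + j^2 + j * (-3)
C) 2 + j^2 + j * (-3)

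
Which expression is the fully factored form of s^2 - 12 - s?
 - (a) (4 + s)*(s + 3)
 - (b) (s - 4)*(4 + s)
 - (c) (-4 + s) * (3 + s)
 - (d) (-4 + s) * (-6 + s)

We need to factor s^2 - 12 - s.
The factored form is (-4 + s) * (3 + s).
c) (-4 + s) * (3 + s)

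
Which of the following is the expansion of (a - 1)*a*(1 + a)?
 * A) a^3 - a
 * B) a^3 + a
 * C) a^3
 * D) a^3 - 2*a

Expanding (a - 1)*a*(1 + a):
= a^3 - a
A) a^3 - a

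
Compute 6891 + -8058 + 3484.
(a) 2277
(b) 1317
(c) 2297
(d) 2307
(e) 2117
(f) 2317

First: 6891 + -8058 = -1167
Then: -1167 + 3484 = 2317
f) 2317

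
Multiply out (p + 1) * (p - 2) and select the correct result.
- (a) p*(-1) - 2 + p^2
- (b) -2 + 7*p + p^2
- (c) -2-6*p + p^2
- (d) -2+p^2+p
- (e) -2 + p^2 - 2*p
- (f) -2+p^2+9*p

Expanding (p + 1) * (p - 2):
= p*(-1) - 2 + p^2
a) p*(-1) - 2 + p^2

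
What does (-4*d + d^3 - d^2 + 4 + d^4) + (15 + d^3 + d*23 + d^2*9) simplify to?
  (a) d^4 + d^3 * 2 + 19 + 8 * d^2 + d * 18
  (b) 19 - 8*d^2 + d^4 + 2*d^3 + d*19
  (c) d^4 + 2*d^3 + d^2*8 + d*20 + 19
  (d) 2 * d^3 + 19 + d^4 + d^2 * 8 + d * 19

Adding the polynomials and combining like terms:
(-4*d + d^3 - d^2 + 4 + d^4) + (15 + d^3 + d*23 + d^2*9)
= 2 * d^3 + 19 + d^4 + d^2 * 8 + d * 19
d) 2 * d^3 + 19 + d^4 + d^2 * 8 + d * 19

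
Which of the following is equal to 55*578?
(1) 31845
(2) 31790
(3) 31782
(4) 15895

55 * 578 = 31790
2) 31790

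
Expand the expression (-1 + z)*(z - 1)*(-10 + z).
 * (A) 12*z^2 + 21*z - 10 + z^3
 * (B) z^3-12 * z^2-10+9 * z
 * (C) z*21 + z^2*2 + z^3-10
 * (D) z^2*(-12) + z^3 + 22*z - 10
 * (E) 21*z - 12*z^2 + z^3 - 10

Expanding (-1 + z)*(z - 1)*(-10 + z):
= 21*z - 12*z^2 + z^3 - 10
E) 21*z - 12*z^2 + z^3 - 10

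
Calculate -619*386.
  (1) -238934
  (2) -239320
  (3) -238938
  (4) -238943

-619 * 386 = -238934
1) -238934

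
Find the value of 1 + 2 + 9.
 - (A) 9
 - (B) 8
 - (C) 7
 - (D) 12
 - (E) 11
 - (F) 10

First: 1 + 2 = 3
Then: 3 + 9 = 12
D) 12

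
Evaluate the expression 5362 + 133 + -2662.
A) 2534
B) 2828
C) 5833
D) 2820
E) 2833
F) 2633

First: 5362 + 133 = 5495
Then: 5495 + -2662 = 2833
E) 2833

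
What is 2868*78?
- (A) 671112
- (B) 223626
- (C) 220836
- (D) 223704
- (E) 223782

2868 * 78 = 223704
D) 223704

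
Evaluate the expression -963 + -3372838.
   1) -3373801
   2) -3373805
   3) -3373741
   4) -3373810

-963 + -3372838 = -3373801
1) -3373801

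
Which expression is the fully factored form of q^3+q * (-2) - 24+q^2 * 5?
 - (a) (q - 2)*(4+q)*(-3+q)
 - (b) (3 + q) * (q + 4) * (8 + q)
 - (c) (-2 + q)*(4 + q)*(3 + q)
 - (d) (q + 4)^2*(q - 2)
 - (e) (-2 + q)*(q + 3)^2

We need to factor q^3+q * (-2) - 24+q^2 * 5.
The factored form is (-2 + q)*(4 + q)*(3 + q).
c) (-2 + q)*(4 + q)*(3 + q)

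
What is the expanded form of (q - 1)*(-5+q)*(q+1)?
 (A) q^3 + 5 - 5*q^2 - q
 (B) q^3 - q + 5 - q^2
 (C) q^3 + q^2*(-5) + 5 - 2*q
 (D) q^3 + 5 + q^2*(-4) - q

Expanding (q - 1)*(-5+q)*(q+1):
= q^3 + 5 - 5*q^2 - q
A) q^3 + 5 - 5*q^2 - q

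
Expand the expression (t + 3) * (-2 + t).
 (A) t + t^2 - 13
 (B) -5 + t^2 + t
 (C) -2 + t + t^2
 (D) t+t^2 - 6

Expanding (t + 3) * (-2 + t):
= t+t^2 - 6
D) t+t^2 - 6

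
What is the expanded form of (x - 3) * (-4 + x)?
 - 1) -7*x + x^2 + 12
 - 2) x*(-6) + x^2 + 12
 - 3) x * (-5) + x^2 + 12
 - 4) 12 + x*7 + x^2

Expanding (x - 3) * (-4 + x):
= -7*x + x^2 + 12
1) -7*x + x^2 + 12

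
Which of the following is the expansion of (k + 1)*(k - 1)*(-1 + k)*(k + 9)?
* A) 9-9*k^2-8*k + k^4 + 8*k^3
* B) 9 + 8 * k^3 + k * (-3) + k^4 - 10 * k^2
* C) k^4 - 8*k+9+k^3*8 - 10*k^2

Expanding (k + 1)*(k - 1)*(-1 + k)*(k + 9):
= k^4 - 8*k+9+k^3*8 - 10*k^2
C) k^4 - 8*k+9+k^3*8 - 10*k^2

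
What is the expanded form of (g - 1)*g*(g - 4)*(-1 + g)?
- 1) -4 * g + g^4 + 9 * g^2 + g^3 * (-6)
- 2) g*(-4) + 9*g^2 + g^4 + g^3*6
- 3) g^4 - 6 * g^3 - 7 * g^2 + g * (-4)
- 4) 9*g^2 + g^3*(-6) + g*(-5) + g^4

Expanding (g - 1)*g*(g - 4)*(-1 + g):
= -4 * g + g^4 + 9 * g^2 + g^3 * (-6)
1) -4 * g + g^4 + 9 * g^2 + g^3 * (-6)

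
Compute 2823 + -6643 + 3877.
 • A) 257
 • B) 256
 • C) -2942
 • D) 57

First: 2823 + -6643 = -3820
Then: -3820 + 3877 = 57
D) 57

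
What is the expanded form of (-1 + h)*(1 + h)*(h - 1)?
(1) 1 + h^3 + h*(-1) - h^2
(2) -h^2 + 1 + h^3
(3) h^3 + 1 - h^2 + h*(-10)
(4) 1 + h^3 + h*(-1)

Expanding (-1 + h)*(1 + h)*(h - 1):
= 1 + h^3 + h*(-1) - h^2
1) 1 + h^3 + h*(-1) - h^2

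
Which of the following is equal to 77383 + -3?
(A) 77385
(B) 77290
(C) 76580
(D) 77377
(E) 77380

77383 + -3 = 77380
E) 77380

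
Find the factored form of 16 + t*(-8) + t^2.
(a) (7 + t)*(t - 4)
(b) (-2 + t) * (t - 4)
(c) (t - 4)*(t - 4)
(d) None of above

We need to factor 16 + t*(-8) + t^2.
The factored form is (t - 4)*(t - 4).
c) (t - 4)*(t - 4)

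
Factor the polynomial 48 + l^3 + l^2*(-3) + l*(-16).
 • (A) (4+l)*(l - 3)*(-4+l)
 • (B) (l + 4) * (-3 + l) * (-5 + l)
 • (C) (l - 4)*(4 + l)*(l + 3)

We need to factor 48 + l^3 + l^2*(-3) + l*(-16).
The factored form is (4+l)*(l - 3)*(-4+l).
A) (4+l)*(l - 3)*(-4+l)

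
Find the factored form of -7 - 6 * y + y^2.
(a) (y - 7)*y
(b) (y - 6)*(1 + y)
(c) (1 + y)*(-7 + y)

We need to factor -7 - 6 * y + y^2.
The factored form is (1 + y)*(-7 + y).
c) (1 + y)*(-7 + y)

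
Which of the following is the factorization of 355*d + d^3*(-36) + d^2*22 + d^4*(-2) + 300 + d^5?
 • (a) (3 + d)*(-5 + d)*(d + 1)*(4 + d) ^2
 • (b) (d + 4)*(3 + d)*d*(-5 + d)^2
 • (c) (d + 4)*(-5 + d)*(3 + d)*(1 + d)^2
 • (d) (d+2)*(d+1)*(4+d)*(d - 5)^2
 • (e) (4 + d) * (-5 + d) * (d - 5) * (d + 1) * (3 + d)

We need to factor 355*d + d^3*(-36) + d^2*22 + d^4*(-2) + 300 + d^5.
The factored form is (4 + d) * (-5 + d) * (d - 5) * (d + 1) * (3 + d).
e) (4 + d) * (-5 + d) * (d - 5) * (d + 1) * (3 + d)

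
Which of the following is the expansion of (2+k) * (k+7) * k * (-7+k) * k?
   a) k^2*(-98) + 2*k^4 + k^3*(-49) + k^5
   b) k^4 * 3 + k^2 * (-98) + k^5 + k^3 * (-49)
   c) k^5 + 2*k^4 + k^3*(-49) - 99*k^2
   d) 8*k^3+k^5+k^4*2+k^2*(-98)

Expanding (2+k) * (k+7) * k * (-7+k) * k:
= k^2*(-98) + 2*k^4 + k^3*(-49) + k^5
a) k^2*(-98) + 2*k^4 + k^3*(-49) + k^5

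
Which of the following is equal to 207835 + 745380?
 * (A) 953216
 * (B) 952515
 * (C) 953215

207835 + 745380 = 953215
C) 953215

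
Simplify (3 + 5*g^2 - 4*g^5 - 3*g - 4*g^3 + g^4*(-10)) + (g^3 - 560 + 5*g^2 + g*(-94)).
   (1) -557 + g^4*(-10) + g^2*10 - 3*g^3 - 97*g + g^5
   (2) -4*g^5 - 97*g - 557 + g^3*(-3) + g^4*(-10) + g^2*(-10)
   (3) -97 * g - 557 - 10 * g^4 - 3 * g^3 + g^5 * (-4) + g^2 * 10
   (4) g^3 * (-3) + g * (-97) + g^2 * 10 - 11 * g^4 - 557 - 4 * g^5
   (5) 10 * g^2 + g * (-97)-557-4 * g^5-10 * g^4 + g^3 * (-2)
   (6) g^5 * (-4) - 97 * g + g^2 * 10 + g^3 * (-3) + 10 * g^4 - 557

Adding the polynomials and combining like terms:
(3 + 5*g^2 - 4*g^5 - 3*g - 4*g^3 + g^4*(-10)) + (g^3 - 560 + 5*g^2 + g*(-94))
= -97 * g - 557 - 10 * g^4 - 3 * g^3 + g^5 * (-4) + g^2 * 10
3) -97 * g - 557 - 10 * g^4 - 3 * g^3 + g^5 * (-4) + g^2 * 10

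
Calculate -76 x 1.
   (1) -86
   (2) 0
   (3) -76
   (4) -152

-76 * 1 = -76
3) -76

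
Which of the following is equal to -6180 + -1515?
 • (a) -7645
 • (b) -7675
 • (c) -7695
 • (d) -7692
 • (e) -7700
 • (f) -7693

-6180 + -1515 = -7695
c) -7695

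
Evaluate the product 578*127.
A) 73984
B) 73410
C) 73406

578 * 127 = 73406
C) 73406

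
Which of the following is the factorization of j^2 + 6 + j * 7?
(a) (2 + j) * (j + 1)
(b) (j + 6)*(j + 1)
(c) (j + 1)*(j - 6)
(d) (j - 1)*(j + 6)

We need to factor j^2 + 6 + j * 7.
The factored form is (j + 6)*(j + 1).
b) (j + 6)*(j + 1)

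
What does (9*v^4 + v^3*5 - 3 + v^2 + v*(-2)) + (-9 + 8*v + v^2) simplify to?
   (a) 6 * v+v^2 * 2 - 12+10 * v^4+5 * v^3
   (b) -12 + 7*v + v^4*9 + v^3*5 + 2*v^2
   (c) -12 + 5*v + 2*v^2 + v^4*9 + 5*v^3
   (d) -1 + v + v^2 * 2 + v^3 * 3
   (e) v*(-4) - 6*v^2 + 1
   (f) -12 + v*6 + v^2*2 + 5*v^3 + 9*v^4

Adding the polynomials and combining like terms:
(9*v^4 + v^3*5 - 3 + v^2 + v*(-2)) + (-9 + 8*v + v^2)
= -12 + v*6 + v^2*2 + 5*v^3 + 9*v^4
f) -12 + v*6 + v^2*2 + 5*v^3 + 9*v^4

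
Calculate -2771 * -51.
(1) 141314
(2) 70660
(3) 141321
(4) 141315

-2771 * -51 = 141321
3) 141321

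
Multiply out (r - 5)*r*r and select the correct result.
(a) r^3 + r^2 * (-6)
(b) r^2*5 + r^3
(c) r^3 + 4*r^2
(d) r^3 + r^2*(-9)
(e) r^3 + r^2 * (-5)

Expanding (r - 5)*r*r:
= r^3 + r^2 * (-5)
e) r^3 + r^2 * (-5)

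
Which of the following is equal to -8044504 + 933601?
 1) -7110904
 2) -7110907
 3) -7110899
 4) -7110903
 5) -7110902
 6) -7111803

-8044504 + 933601 = -7110903
4) -7110903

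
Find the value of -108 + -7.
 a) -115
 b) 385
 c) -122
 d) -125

-108 + -7 = -115
a) -115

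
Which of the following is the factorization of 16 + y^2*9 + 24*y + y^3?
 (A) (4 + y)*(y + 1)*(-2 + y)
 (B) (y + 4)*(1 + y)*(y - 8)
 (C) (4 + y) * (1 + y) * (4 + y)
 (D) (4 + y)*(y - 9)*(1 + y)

We need to factor 16 + y^2*9 + 24*y + y^3.
The factored form is (4 + y) * (1 + y) * (4 + y).
C) (4 + y) * (1 + y) * (4 + y)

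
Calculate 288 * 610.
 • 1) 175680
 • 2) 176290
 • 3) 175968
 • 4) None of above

288 * 610 = 175680
1) 175680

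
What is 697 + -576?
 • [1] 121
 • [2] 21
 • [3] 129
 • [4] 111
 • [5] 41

697 + -576 = 121
1) 121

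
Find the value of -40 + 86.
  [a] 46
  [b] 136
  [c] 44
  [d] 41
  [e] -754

-40 + 86 = 46
a) 46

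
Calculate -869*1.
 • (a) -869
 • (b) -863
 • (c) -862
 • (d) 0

-869 * 1 = -869
a) -869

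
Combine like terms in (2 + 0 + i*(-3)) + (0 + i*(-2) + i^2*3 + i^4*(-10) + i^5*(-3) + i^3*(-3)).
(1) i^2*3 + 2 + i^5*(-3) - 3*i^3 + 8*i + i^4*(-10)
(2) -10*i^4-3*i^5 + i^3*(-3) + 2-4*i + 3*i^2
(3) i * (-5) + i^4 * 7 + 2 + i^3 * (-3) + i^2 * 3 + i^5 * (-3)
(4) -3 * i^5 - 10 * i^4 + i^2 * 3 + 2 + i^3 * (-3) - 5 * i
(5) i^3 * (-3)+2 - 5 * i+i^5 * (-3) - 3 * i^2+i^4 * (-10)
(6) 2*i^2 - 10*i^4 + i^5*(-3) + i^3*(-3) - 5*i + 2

Adding the polynomials and combining like terms:
(2 + 0 + i*(-3)) + (0 + i*(-2) + i^2*3 + i^4*(-10) + i^5*(-3) + i^3*(-3))
= -3 * i^5 - 10 * i^4 + i^2 * 3 + 2 + i^3 * (-3) - 5 * i
4) -3 * i^5 - 10 * i^4 + i^2 * 3 + 2 + i^3 * (-3) - 5 * i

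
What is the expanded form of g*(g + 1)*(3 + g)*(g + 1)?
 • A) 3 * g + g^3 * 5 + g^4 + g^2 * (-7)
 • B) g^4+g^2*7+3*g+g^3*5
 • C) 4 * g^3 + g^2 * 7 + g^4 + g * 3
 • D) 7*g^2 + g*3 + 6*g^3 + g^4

Expanding g*(g + 1)*(3 + g)*(g + 1):
= g^4+g^2*7+3*g+g^3*5
B) g^4+g^2*7+3*g+g^3*5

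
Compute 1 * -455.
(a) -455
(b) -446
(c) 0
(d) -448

1 * -455 = -455
a) -455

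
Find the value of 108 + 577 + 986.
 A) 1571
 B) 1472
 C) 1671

First: 108 + 577 = 685
Then: 685 + 986 = 1671
C) 1671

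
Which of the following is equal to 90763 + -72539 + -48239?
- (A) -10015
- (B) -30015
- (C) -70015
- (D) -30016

First: 90763 + -72539 = 18224
Then: 18224 + -48239 = -30015
B) -30015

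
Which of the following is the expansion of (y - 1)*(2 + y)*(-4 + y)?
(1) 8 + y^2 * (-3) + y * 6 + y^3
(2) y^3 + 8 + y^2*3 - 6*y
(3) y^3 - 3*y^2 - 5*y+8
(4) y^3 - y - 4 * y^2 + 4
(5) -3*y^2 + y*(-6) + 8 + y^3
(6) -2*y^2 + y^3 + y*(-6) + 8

Expanding (y - 1)*(2 + y)*(-4 + y):
= -3*y^2 + y*(-6) + 8 + y^3
5) -3*y^2 + y*(-6) + 8 + y^3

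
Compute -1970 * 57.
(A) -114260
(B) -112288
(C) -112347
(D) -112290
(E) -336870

-1970 * 57 = -112290
D) -112290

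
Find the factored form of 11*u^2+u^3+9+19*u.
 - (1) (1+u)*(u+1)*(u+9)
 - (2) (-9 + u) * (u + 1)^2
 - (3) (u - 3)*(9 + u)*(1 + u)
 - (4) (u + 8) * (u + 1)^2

We need to factor 11*u^2+u^3+9+19*u.
The factored form is (1+u)*(u+1)*(u+9).
1) (1+u)*(u+1)*(u+9)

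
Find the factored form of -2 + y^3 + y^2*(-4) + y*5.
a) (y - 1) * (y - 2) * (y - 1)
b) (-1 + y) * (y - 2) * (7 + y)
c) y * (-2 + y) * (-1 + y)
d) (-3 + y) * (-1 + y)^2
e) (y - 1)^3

We need to factor -2 + y^3 + y^2*(-4) + y*5.
The factored form is (y - 1) * (y - 2) * (y - 1).
a) (y - 1) * (y - 2) * (y - 1)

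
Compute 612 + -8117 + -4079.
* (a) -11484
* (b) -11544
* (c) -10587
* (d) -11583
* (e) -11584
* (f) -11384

First: 612 + -8117 = -7505
Then: -7505 + -4079 = -11584
e) -11584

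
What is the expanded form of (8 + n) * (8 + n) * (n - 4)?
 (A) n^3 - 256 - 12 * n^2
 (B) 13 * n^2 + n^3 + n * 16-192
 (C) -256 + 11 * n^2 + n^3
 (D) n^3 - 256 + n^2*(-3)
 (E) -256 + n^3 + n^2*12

Expanding (8 + n) * (8 + n) * (n - 4):
= -256 + n^3 + n^2*12
E) -256 + n^3 + n^2*12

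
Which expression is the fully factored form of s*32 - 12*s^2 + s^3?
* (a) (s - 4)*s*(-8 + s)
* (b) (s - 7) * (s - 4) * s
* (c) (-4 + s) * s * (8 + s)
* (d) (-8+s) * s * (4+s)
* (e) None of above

We need to factor s*32 - 12*s^2 + s^3.
The factored form is (s - 4)*s*(-8 + s).
a) (s - 4)*s*(-8 + s)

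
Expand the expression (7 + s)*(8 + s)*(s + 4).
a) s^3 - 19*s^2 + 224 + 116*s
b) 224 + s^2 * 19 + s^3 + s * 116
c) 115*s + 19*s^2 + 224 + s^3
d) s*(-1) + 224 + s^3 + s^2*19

Expanding (7 + s)*(8 + s)*(s + 4):
= 224 + s^2 * 19 + s^3 + s * 116
b) 224 + s^2 * 19 + s^3 + s * 116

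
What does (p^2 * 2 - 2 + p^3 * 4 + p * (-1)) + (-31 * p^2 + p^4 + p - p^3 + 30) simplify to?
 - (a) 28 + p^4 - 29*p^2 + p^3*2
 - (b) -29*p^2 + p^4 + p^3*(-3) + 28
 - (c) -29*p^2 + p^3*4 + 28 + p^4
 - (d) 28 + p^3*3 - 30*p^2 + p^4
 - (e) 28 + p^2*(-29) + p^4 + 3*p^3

Adding the polynomials and combining like terms:
(p^2*2 - 2 + p^3*4 + p*(-1)) + (-31*p^2 + p^4 + p - p^3 + 30)
= 28 + p^2*(-29) + p^4 + 3*p^3
e) 28 + p^2*(-29) + p^4 + 3*p^3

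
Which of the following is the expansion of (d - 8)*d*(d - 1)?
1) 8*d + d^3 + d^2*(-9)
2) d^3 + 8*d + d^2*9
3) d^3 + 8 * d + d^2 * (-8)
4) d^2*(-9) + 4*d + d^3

Expanding (d - 8)*d*(d - 1):
= 8*d + d^3 + d^2*(-9)
1) 8*d + d^3 + d^2*(-9)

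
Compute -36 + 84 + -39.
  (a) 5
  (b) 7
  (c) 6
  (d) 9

First: -36 + 84 = 48
Then: 48 + -39 = 9
d) 9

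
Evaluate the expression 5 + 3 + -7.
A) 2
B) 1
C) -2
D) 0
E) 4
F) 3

First: 5 + 3 = 8
Then: 8 + -7 = 1
B) 1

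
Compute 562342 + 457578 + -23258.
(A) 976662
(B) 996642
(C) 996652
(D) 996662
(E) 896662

First: 562342 + 457578 = 1019920
Then: 1019920 + -23258 = 996662
D) 996662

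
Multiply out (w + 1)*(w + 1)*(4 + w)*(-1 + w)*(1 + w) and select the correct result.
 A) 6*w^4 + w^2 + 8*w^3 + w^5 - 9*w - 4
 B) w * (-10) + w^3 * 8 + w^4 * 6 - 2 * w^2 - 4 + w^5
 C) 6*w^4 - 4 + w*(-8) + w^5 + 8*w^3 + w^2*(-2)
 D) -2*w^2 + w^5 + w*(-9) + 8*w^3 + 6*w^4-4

Expanding (w + 1)*(w + 1)*(4 + w)*(-1 + w)*(1 + w):
= -2*w^2 + w^5 + w*(-9) + 8*w^3 + 6*w^4-4
D) -2*w^2 + w^5 + w*(-9) + 8*w^3 + 6*w^4-4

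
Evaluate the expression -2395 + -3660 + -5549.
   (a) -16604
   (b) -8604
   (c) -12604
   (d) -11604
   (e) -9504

First: -2395 + -3660 = -6055
Then: -6055 + -5549 = -11604
d) -11604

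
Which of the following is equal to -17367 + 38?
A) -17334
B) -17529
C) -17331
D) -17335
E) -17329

-17367 + 38 = -17329
E) -17329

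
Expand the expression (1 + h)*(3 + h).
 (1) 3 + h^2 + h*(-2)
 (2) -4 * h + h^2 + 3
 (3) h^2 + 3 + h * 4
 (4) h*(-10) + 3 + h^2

Expanding (1 + h)*(3 + h):
= h^2 + 3 + h * 4
3) h^2 + 3 + h * 4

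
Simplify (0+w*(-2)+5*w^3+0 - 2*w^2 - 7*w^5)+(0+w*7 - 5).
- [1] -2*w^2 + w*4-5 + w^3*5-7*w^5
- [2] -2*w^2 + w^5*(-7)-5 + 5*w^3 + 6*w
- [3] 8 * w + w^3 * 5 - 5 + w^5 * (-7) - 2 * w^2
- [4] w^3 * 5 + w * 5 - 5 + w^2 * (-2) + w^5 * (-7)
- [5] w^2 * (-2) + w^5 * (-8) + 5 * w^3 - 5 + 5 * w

Adding the polynomials and combining like terms:
(0 + w*(-2) + 5*w^3 + 0 - 2*w^2 - 7*w^5) + (0 + w*7 - 5)
= w^3 * 5 + w * 5 - 5 + w^2 * (-2) + w^5 * (-7)
4) w^3 * 5 + w * 5 - 5 + w^2 * (-2) + w^5 * (-7)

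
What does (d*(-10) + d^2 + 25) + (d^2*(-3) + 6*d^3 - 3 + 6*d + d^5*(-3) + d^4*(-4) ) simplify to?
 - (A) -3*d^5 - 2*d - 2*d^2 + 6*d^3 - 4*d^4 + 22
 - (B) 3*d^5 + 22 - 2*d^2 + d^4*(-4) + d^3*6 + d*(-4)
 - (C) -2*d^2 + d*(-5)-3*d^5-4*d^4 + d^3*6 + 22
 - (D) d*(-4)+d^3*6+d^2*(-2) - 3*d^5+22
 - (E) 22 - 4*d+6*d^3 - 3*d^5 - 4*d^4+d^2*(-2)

Adding the polynomials and combining like terms:
(d*(-10) + d^2 + 25) + (d^2*(-3) + 6*d^3 - 3 + 6*d + d^5*(-3) + d^4*(-4))
= 22 - 4*d+6*d^3 - 3*d^5 - 4*d^4+d^2*(-2)
E) 22 - 4*d+6*d^3 - 3*d^5 - 4*d^4+d^2*(-2)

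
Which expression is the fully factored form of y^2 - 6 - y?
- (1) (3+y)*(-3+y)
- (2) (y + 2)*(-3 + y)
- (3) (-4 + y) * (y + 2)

We need to factor y^2 - 6 - y.
The factored form is (y + 2)*(-3 + y).
2) (y + 2)*(-3 + y)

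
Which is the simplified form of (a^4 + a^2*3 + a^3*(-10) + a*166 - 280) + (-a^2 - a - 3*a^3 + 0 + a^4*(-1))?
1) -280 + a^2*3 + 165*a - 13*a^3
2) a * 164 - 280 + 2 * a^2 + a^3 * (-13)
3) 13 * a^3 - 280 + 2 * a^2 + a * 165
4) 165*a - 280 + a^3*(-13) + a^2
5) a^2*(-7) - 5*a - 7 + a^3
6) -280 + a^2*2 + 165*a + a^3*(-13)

Adding the polynomials and combining like terms:
(a^4 + a^2*3 + a^3*(-10) + a*166 - 280) + (-a^2 - a - 3*a^3 + 0 + a^4*(-1))
= -280 + a^2*2 + 165*a + a^3*(-13)
6) -280 + a^2*2 + 165*a + a^3*(-13)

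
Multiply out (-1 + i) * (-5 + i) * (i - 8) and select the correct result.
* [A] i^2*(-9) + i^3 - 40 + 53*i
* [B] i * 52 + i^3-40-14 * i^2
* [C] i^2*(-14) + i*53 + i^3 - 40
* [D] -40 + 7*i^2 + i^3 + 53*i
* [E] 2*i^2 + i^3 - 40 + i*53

Expanding (-1 + i) * (-5 + i) * (i - 8):
= i^2*(-14) + i*53 + i^3 - 40
C) i^2*(-14) + i*53 + i^3 - 40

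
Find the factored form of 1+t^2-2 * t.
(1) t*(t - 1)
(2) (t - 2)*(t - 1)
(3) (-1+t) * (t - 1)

We need to factor 1+t^2-2 * t.
The factored form is (-1+t) * (t - 1).
3) (-1+t) * (t - 1)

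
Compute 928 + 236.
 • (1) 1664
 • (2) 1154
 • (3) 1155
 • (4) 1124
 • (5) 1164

928 + 236 = 1164
5) 1164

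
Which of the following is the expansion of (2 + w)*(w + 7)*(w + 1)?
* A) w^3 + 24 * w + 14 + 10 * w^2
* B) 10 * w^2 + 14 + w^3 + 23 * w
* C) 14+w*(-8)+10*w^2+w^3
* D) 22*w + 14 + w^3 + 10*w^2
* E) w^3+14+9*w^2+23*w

Expanding (2 + w)*(w + 7)*(w + 1):
= 10 * w^2 + 14 + w^3 + 23 * w
B) 10 * w^2 + 14 + w^3 + 23 * w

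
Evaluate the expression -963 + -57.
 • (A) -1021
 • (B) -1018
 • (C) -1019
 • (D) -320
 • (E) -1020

-963 + -57 = -1020
E) -1020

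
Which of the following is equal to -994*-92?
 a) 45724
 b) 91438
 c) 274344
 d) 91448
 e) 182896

-994 * -92 = 91448
d) 91448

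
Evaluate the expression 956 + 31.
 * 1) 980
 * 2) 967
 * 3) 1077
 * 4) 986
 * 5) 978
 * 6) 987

956 + 31 = 987
6) 987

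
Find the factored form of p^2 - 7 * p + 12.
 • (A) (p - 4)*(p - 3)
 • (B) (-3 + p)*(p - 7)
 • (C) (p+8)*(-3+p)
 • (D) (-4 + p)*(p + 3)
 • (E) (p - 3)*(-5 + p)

We need to factor p^2 - 7 * p + 12.
The factored form is (p - 4)*(p - 3).
A) (p - 4)*(p - 3)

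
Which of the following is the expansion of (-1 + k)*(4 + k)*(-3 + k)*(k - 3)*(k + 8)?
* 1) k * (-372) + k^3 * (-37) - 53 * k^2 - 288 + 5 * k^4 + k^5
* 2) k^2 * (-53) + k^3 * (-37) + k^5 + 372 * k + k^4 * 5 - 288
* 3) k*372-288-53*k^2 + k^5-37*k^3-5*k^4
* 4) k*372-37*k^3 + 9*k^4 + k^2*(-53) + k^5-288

Expanding (-1 + k)*(4 + k)*(-3 + k)*(k - 3)*(k + 8):
= k^2 * (-53) + k^3 * (-37) + k^5 + 372 * k + k^4 * 5 - 288
2) k^2 * (-53) + k^3 * (-37) + k^5 + 372 * k + k^4 * 5 - 288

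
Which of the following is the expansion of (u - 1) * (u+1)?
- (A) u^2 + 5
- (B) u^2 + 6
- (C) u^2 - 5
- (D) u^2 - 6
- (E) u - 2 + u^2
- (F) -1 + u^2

Expanding (u - 1) * (u+1):
= -1 + u^2
F) -1 + u^2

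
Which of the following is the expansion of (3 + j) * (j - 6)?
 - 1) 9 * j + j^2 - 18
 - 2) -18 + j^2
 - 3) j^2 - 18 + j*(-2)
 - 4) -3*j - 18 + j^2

Expanding (3 + j) * (j - 6):
= -3*j - 18 + j^2
4) -3*j - 18 + j^2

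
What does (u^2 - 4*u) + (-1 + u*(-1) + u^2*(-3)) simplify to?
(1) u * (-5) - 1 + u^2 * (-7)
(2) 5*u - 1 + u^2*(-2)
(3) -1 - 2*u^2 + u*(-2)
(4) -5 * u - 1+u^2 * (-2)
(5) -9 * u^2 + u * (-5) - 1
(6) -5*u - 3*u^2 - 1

Adding the polynomials and combining like terms:
(u^2 - 4*u) + (-1 + u*(-1) + u^2*(-3))
= -5 * u - 1+u^2 * (-2)
4) -5 * u - 1+u^2 * (-2)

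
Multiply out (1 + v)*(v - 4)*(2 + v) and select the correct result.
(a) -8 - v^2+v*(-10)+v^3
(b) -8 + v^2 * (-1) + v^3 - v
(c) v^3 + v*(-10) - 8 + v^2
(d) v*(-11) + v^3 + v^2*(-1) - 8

Expanding (1 + v)*(v - 4)*(2 + v):
= -8 - v^2+v*(-10)+v^3
a) -8 - v^2+v*(-10)+v^3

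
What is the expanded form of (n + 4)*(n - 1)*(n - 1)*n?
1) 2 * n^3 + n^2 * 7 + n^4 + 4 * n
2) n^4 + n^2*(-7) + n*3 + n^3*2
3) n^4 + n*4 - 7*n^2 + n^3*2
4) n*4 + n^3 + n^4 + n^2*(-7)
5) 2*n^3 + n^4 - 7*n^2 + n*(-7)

Expanding (n + 4)*(n - 1)*(n - 1)*n:
= n^4 + n*4 - 7*n^2 + n^3*2
3) n^4 + n*4 - 7*n^2 + n^3*2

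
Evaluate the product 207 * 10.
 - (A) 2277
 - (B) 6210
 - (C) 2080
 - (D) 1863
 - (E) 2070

207 * 10 = 2070
E) 2070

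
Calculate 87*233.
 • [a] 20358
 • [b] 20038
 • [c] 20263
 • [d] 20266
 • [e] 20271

87 * 233 = 20271
e) 20271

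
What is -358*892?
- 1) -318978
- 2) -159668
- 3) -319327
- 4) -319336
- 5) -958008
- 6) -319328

-358 * 892 = -319336
4) -319336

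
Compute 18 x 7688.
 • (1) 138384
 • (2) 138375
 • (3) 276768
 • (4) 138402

18 * 7688 = 138384
1) 138384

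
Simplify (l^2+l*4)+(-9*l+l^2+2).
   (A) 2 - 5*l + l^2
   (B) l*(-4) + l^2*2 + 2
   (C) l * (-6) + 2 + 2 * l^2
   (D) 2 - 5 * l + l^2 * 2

Adding the polynomials and combining like terms:
(l^2 + l*4) + (-9*l + l^2 + 2)
= 2 - 5 * l + l^2 * 2
D) 2 - 5 * l + l^2 * 2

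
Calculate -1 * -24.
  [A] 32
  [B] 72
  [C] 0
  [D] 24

-1 * -24 = 24
D) 24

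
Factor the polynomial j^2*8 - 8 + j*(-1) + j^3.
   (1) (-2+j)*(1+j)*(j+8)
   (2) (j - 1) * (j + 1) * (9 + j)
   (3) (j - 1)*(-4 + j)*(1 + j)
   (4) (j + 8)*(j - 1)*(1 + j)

We need to factor j^2*8 - 8 + j*(-1) + j^3.
The factored form is (j + 8)*(j - 1)*(1 + j).
4) (j + 8)*(j - 1)*(1 + j)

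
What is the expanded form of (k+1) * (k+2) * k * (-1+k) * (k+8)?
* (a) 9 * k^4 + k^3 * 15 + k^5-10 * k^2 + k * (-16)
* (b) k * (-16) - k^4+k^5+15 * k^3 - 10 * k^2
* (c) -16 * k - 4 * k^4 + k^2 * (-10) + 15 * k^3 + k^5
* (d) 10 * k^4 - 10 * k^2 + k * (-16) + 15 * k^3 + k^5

Expanding (k+1) * (k+2) * k * (-1+k) * (k+8):
= 10 * k^4 - 10 * k^2 + k * (-16) + 15 * k^3 + k^5
d) 10 * k^4 - 10 * k^2 + k * (-16) + 15 * k^3 + k^5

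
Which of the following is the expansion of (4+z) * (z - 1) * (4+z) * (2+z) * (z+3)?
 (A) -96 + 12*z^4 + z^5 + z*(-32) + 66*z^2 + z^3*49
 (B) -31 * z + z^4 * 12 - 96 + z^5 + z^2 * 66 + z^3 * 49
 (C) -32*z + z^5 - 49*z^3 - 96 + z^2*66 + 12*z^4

Expanding (4+z) * (z - 1) * (4+z) * (2+z) * (z+3):
= -96 + 12*z^4 + z^5 + z*(-32) + 66*z^2 + z^3*49
A) -96 + 12*z^4 + z^5 + z*(-32) + 66*z^2 + z^3*49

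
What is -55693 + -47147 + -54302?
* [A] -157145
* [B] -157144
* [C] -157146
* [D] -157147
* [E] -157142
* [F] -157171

First: -55693 + -47147 = -102840
Then: -102840 + -54302 = -157142
E) -157142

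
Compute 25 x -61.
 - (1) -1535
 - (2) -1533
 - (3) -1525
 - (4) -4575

25 * -61 = -1525
3) -1525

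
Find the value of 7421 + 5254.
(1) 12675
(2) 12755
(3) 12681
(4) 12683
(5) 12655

7421 + 5254 = 12675
1) 12675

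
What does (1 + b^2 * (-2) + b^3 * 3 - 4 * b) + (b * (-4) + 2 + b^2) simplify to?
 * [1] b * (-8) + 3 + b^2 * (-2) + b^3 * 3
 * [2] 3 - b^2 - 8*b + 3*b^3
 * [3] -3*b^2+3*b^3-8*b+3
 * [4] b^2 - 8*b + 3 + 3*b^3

Adding the polynomials and combining like terms:
(1 + b^2*(-2) + b^3*3 - 4*b) + (b*(-4) + 2 + b^2)
= 3 - b^2 - 8*b + 3*b^3
2) 3 - b^2 - 8*b + 3*b^3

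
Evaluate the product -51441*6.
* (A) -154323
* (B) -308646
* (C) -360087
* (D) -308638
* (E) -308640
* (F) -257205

-51441 * 6 = -308646
B) -308646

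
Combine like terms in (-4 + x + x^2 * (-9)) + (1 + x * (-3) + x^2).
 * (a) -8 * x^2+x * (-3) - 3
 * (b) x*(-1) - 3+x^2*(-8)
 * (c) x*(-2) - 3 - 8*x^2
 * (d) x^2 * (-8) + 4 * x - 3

Adding the polynomials and combining like terms:
(-4 + x + x^2*(-9)) + (1 + x*(-3) + x^2)
= x*(-2) - 3 - 8*x^2
c) x*(-2) - 3 - 8*x^2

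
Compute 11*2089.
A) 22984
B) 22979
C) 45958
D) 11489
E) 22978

11 * 2089 = 22979
B) 22979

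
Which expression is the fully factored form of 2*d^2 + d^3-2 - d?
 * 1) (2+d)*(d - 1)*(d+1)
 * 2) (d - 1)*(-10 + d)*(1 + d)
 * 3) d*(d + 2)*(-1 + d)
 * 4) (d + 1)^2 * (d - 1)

We need to factor 2*d^2 + d^3-2 - d.
The factored form is (2+d)*(d - 1)*(d+1).
1) (2+d)*(d - 1)*(d+1)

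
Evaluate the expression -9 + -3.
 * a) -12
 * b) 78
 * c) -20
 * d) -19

-9 + -3 = -12
a) -12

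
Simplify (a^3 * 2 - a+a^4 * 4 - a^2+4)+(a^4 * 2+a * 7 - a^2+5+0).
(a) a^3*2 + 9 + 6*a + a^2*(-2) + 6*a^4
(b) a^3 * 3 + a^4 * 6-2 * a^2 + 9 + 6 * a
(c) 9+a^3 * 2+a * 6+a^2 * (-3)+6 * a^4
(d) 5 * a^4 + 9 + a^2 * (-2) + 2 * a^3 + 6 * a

Adding the polynomials and combining like terms:
(a^3*2 - a + a^4*4 - a^2 + 4) + (a^4*2 + a*7 - a^2 + 5 + 0)
= a^3*2 + 9 + 6*a + a^2*(-2) + 6*a^4
a) a^3*2 + 9 + 6*a + a^2*(-2) + 6*a^4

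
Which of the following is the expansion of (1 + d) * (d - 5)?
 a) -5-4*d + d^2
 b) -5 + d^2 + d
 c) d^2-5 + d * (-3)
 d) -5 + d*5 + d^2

Expanding (1 + d) * (d - 5):
= -5-4*d + d^2
a) -5-4*d + d^2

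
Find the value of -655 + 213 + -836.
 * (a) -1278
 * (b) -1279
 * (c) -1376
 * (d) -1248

First: -655 + 213 = -442
Then: -442 + -836 = -1278
a) -1278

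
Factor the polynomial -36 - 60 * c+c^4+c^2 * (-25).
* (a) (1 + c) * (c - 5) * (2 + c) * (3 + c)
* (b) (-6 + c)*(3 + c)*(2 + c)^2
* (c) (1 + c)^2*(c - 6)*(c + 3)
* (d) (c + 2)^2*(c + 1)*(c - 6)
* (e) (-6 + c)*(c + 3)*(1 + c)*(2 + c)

We need to factor -36 - 60 * c+c^4+c^2 * (-25).
The factored form is (-6 + c)*(c + 3)*(1 + c)*(2 + c).
e) (-6 + c)*(c + 3)*(1 + c)*(2 + c)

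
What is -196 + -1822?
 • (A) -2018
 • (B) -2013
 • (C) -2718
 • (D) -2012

-196 + -1822 = -2018
A) -2018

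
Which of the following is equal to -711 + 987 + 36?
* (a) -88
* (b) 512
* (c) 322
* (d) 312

First: -711 + 987 = 276
Then: 276 + 36 = 312
d) 312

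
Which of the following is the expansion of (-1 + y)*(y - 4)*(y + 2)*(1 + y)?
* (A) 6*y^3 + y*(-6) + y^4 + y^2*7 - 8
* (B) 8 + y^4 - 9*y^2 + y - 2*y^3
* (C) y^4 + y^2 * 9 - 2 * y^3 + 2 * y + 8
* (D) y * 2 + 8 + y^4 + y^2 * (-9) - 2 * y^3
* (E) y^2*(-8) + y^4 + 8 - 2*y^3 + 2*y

Expanding (-1 + y)*(y - 4)*(y + 2)*(1 + y):
= y * 2 + 8 + y^4 + y^2 * (-9) - 2 * y^3
D) y * 2 + 8 + y^4 + y^2 * (-9) - 2 * y^3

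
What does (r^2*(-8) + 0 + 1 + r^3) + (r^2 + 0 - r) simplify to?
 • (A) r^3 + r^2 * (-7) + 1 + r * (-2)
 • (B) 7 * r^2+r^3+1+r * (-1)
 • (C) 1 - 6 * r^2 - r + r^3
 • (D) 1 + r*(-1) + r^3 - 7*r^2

Adding the polynomials and combining like terms:
(r^2*(-8) + 0 + 1 + r^3) + (r^2 + 0 - r)
= 1 + r*(-1) + r^3 - 7*r^2
D) 1 + r*(-1) + r^3 - 7*r^2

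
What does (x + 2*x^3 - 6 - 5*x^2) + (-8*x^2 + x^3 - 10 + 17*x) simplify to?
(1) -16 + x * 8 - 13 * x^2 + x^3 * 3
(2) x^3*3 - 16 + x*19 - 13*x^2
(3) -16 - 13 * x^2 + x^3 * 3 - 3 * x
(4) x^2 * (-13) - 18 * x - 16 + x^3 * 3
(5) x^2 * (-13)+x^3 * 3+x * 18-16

Adding the polynomials and combining like terms:
(x + 2*x^3 - 6 - 5*x^2) + (-8*x^2 + x^3 - 10 + 17*x)
= x^2 * (-13)+x^3 * 3+x * 18-16
5) x^2 * (-13)+x^3 * 3+x * 18-16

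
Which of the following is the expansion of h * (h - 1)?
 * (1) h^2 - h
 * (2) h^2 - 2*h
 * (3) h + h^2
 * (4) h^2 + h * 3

Expanding h * (h - 1):
= h^2 - h
1) h^2 - h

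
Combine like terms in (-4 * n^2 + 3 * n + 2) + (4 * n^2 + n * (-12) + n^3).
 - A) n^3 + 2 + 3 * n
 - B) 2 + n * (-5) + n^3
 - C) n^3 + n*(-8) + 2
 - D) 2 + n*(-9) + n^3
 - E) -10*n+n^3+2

Adding the polynomials and combining like terms:
(-4*n^2 + 3*n + 2) + (4*n^2 + n*(-12) + n^3)
= 2 + n*(-9) + n^3
D) 2 + n*(-9) + n^3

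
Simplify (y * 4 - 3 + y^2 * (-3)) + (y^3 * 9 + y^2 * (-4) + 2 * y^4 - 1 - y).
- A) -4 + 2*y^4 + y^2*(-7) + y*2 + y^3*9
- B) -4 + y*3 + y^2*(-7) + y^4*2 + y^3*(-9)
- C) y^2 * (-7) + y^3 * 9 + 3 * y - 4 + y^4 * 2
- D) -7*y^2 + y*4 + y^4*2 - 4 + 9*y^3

Adding the polynomials and combining like terms:
(y*4 - 3 + y^2*(-3)) + (y^3*9 + y^2*(-4) + 2*y^4 - 1 - y)
= y^2 * (-7) + y^3 * 9 + 3 * y - 4 + y^4 * 2
C) y^2 * (-7) + y^3 * 9 + 3 * y - 4 + y^4 * 2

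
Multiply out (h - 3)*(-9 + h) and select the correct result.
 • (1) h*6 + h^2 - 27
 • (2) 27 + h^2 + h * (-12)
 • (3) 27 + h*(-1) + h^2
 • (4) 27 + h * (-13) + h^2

Expanding (h - 3)*(-9 + h):
= 27 + h^2 + h * (-12)
2) 27 + h^2 + h * (-12)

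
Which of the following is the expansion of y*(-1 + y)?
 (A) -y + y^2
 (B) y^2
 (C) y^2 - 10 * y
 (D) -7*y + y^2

Expanding y*(-1 + y):
= -y + y^2
A) -y + y^2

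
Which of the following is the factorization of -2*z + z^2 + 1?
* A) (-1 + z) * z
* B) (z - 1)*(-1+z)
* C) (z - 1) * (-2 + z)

We need to factor -2*z + z^2 + 1.
The factored form is (z - 1)*(-1+z).
B) (z - 1)*(-1+z)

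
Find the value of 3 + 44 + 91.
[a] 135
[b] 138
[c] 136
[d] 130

First: 3 + 44 = 47
Then: 47 + 91 = 138
b) 138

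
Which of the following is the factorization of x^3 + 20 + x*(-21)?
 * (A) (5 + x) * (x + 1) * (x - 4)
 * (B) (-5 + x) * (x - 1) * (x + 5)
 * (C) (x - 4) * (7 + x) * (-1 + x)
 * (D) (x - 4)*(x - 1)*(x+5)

We need to factor x^3 + 20 + x*(-21).
The factored form is (x - 4)*(x - 1)*(x+5).
D) (x - 4)*(x - 1)*(x+5)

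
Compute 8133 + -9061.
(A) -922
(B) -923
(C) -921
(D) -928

8133 + -9061 = -928
D) -928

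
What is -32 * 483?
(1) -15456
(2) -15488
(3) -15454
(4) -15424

-32 * 483 = -15456
1) -15456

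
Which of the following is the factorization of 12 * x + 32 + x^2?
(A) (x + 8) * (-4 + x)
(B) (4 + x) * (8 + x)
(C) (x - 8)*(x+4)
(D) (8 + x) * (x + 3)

We need to factor 12 * x + 32 + x^2.
The factored form is (4 + x) * (8 + x).
B) (4 + x) * (8 + x)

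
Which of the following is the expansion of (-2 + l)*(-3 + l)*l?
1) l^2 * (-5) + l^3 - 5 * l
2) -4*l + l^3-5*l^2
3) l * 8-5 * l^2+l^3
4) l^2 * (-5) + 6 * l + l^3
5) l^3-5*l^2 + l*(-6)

Expanding (-2 + l)*(-3 + l)*l:
= l^2 * (-5) + 6 * l + l^3
4) l^2 * (-5) + 6 * l + l^3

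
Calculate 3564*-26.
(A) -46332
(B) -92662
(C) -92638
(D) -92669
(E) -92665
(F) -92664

3564 * -26 = -92664
F) -92664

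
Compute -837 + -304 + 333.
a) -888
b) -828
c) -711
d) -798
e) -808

First: -837 + -304 = -1141
Then: -1141 + 333 = -808
e) -808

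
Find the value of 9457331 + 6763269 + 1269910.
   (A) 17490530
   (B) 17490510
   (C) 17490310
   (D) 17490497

First: 9457331 + 6763269 = 16220600
Then: 16220600 + 1269910 = 17490510
B) 17490510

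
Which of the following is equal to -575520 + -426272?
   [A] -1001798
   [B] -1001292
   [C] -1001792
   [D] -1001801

-575520 + -426272 = -1001792
C) -1001792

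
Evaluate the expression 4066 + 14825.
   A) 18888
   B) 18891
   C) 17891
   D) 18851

4066 + 14825 = 18891
B) 18891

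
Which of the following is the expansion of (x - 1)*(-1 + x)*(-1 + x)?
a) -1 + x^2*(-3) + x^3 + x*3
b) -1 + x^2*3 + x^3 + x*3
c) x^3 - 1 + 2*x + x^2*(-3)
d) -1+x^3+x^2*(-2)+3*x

Expanding (x - 1)*(-1 + x)*(-1 + x):
= -1 + x^2*(-3) + x^3 + x*3
a) -1 + x^2*(-3) + x^3 + x*3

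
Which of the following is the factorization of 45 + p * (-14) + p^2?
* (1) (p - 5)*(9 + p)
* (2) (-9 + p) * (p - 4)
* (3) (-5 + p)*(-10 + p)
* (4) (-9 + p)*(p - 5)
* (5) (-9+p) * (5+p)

We need to factor 45 + p * (-14) + p^2.
The factored form is (-9 + p)*(p - 5).
4) (-9 + p)*(p - 5)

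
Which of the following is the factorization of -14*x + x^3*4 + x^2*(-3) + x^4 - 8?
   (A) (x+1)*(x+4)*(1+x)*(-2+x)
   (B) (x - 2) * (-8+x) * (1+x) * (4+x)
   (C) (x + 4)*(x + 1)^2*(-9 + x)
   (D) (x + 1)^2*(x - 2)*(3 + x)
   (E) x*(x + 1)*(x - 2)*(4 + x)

We need to factor -14*x + x^3*4 + x^2*(-3) + x^4 - 8.
The factored form is (x+1)*(x+4)*(1+x)*(-2+x).
A) (x+1)*(x+4)*(1+x)*(-2+x)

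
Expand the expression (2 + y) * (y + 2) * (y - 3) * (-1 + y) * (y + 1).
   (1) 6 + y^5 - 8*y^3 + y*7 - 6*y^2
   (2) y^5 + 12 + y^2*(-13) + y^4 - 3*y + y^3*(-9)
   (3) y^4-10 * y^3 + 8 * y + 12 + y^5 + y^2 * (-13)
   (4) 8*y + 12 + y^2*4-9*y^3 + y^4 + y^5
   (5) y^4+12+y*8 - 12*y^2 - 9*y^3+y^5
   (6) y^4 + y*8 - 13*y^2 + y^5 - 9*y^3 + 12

Expanding (2 + y) * (y + 2) * (y - 3) * (-1 + y) * (y + 1):
= y^4 + y*8 - 13*y^2 + y^5 - 9*y^3 + 12
6) y^4 + y*8 - 13*y^2 + y^5 - 9*y^3 + 12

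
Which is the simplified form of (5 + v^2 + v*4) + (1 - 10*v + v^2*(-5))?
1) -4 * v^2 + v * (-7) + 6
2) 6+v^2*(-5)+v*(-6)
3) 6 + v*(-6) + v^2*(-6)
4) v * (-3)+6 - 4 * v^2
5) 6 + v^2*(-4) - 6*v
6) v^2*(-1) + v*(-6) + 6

Adding the polynomials and combining like terms:
(5 + v^2 + v*4) + (1 - 10*v + v^2*(-5))
= 6 + v^2*(-4) - 6*v
5) 6 + v^2*(-4) - 6*v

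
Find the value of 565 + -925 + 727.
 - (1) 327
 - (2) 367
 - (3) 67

First: 565 + -925 = -360
Then: -360 + 727 = 367
2) 367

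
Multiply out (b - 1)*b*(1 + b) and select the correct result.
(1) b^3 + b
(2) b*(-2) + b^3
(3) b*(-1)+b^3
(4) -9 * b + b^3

Expanding (b - 1)*b*(1 + b):
= b*(-1)+b^3
3) b*(-1)+b^3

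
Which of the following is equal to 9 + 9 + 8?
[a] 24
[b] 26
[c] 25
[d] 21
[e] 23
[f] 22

First: 9 + 9 = 18
Then: 18 + 8 = 26
b) 26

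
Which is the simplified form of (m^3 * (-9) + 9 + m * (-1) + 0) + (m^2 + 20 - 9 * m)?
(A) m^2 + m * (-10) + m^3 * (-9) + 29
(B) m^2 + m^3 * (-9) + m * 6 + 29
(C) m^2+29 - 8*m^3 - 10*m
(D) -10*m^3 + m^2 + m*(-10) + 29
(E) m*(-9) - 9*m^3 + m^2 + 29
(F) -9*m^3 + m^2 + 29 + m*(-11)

Adding the polynomials and combining like terms:
(m^3*(-9) + 9 + m*(-1) + 0) + (m^2 + 20 - 9*m)
= m^2 + m * (-10) + m^3 * (-9) + 29
A) m^2 + m * (-10) + m^3 * (-9) + 29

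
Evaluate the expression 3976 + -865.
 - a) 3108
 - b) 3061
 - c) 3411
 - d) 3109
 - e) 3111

3976 + -865 = 3111
e) 3111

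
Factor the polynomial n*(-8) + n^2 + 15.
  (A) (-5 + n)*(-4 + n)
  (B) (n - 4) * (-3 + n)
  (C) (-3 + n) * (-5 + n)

We need to factor n*(-8) + n^2 + 15.
The factored form is (-3 + n) * (-5 + n).
C) (-3 + n) * (-5 + n)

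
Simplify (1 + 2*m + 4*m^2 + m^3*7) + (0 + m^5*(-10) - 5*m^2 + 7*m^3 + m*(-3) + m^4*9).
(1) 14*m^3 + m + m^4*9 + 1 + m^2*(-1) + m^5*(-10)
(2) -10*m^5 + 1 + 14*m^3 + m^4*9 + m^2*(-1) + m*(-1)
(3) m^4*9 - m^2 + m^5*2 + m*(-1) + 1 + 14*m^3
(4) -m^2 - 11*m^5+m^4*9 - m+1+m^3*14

Adding the polynomials and combining like terms:
(1 + 2*m + 4*m^2 + m^3*7) + (0 + m^5*(-10) - 5*m^2 + 7*m^3 + m*(-3) + m^4*9)
= -10*m^5 + 1 + 14*m^3 + m^4*9 + m^2*(-1) + m*(-1)
2) -10*m^5 + 1 + 14*m^3 + m^4*9 + m^2*(-1) + m*(-1)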